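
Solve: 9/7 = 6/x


Cross multiply: 9 × x = 7 × 6
9x = 42
x = 42 / 9
= 4.67

4.67


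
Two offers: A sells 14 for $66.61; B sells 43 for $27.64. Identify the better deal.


Deal A: $66.61/14 = $4.7579/unit
Deal B: $27.64/43 = $0.6428/unit
B is cheaper per unit
= Deal B

Deal B


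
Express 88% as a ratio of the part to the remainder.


88% means 88 parts out of 100; remainder = 12
Part : remainder = 88:12
GCD = 4
= 22:3

22:3


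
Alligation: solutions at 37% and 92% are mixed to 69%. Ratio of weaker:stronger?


Let x parts of 37% mix with y parts of 92%.
37x + 92y = 69(x + y)
37x + 92y = 69x + 69y
x(37 - 69) = y(69 - 92)
x/y = (92 - 69)/(69 - 37) = 23/32
Simplify: 23:32
= 23:32

23:32


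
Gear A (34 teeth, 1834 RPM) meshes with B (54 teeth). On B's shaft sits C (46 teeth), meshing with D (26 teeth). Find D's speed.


Stage 1: RPM_B = RPM_A × t_A/t_B = 1834 × 34/54 = 62356/54 ≈ 1154.74
B and C share a shaft → RPM_C = RPM_B
Stage 2: RPM_D = RPM_C × t_C/t_D = RPM_A × (t_A×t_C)/(t_B×t_D)
Overall ratio = (34×46)/(54×26) = 1564/1404
RPM_D = 1834 × 1564/1404 = 2868376/1404
≈ 2043.00 RPM

2043.00 RPM


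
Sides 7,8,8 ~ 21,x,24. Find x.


Scale factor = 21/7 = 3
Missing side = 8 × 3
= 24.0

24.0


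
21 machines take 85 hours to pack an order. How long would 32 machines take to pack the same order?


Inverse proportion: x × y = constant
k = 21 × 85 = 1785
y₂ = k / 32 = 1785 / 32
= 55.78

55.78


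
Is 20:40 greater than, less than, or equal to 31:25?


20/40 = 0.5000
31/25 = 1.2400
0.5000 < 1.2400, so 20:40 is less
= less than

less than


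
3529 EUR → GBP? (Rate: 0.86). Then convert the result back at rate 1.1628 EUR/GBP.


Amount × rate = 3529 × 0.86 = 3034.94 GBP
Round-trip: 3034.94 × 1.1628 = 3529.03 EUR
= 3034.94 GBP, then 3529.03 EUR

3034.94 GBP, then 3529.03 EUR


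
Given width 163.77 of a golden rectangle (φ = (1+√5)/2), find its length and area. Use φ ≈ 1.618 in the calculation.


φ = (1 + √5) / 2 ≈ 1.618
Length = width × φ = 163.77 × 1.618 = 264.97986
≈ 264.98
Area = width × length = 163.77 × 264.97986 = 43395.7516722 ≈ 43395.75
= Length: 264.98, Area: 43395.75

Length: 264.98, Area: 43395.75


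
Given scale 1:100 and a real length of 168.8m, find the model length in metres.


Model size = real / scale
= 168.8 / 100
= 1.6880 m

1.6880 m


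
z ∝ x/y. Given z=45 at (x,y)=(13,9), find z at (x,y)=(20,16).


z = k·x/y
Solve for k using the known point: k = z·y/x = 45×9/13 = 405/13 ≈ 31.1538
Now evaluate at x=20, y=16:
z = k × 20 / 16 = (405 × 20) / (13 × 16) = 8100/208
≈ 38.9423

38.9423


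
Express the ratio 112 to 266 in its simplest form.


GCD(112, 266) = 14
112/14 : 266/14
= 8:19

8:19


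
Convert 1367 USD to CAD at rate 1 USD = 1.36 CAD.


Amount × rate = 1367 × 1.36
= 1859.12 CAD

1859.12 CAD


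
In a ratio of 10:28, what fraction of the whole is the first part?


Total parts = 10 + 28 = 38
First part: 10/38 = 5/19
= 5/19

5/19


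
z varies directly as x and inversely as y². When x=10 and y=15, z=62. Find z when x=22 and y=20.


z = k·x/y²
Solve for k using the known point: k = z·y²/x = 62×225/10 = 13950/10 = 1395.0000
Now evaluate at x=22, y=20:
z = k × 22 / 400 = (13950 × 22) / (10 × 400) = 306900/4000
= 76.7250

76.7250


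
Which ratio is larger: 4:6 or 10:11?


4/6 = 0.6667
10/11 = 0.9091
0.6667 < 0.9091, so 4:6 is less
= 10:11

10:11


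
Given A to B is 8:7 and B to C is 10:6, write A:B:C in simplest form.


Match B: multiply A:B by 10 → 80:70
Multiply B:C by 7 → 70:42
Combined: 80:70:42
GCD = 2
= 40:35:21

40:35:21


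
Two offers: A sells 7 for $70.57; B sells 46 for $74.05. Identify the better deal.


Deal A: $70.57/7 = $10.0814/unit
Deal B: $74.05/46 = $1.6098/unit
B is cheaper per unit
= Deal B

Deal B


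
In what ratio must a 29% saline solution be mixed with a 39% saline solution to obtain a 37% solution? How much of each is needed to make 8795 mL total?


Let x parts of 29% mix with y parts of 39%.
29x + 39y = 37(x + y)
29x + 39y = 37x + 37y
x(29 - 37) = y(37 - 39)
x/y = (39 - 37)/(37 - 29) = 2/8
Simplify: 1:4
Total parts = 5; one part = 8795/5 = 1759.00 mL
29% solution: 1×1759.00 = 1759.00 mL
39% solution: 4×1759.00 = 7036.00 mL
= ratio 1:4; 1759.00 mL and 7036.00 mL

ratio 1:4; 1759.00 mL and 7036.00 mL


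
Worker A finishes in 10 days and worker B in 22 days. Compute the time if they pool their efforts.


Rate of A = 1/10 per day
Rate of B = 1/22 per day
Combined rate = 1/10 + 1/22 = 32/220 ≈ 0.1455 per day
Days = 1 / combined rate = 220/32
≈ 6.88 days

6.88 days


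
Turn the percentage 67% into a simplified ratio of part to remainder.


67% means 67 parts out of 100; remainder = 33
Part : remainder = 67:33
GCD = 1
= 67:33

67:33


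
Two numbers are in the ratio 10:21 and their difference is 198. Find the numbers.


Let A = 10k, B = 21k.
21k - 10k = 198
11k = 198 → k = 198/11 = 18
A = 10×18 = 180, B = 21×18 = 378
= A = 180, B = 378

A = 180, B = 378


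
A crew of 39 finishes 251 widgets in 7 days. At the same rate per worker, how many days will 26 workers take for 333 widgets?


Days ∝ work / workers, so d₂ = d₁ × (m₁/m₂) × (w₂/w₁)
Workers factor (inverse): 39/26 = 1.5000
Work factor (direct): 333/251 ≈ 1.3267
d₂ = 7 × 39/26 × 333/251 = (7 × 39 × 333) / (26 × 251) = 90909/6526
≈ 13.93 days

13.93 days


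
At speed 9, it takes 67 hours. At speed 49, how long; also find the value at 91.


Inverse proportion: x × y = constant
k = 9 × 67 = 603
At x=49: k/49 = 12.31
At x=91: k/91 = 6.63
= 12.31 and 6.63

12.31 and 6.63


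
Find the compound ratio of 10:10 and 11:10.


Compound ratio = (10×11) : (10×10)
= 110:100
GCD = 10
= 11:10

11:10


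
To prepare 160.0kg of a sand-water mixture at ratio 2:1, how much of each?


Total parts = 2 + 1 = 3
sand: 160.0 × 2/3 = 106.7kg
water: 160.0 × 1/3 = 53.3kg
= 106.7kg and 53.3kg

106.7kg and 53.3kg


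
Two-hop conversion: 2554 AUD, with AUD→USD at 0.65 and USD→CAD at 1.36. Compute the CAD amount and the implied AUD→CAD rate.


Step 1: 2554 AUD × 0.65 = 1660.10 USD
Step 2: 1660.10 USD × 1.36 = 2257.74 CAD
Implied rate AUD→CAD = 0.65 × 1.36 = 0.8840
= 2257.74 CAD; implied rate 0.8840 CAD/AUD

2257.74 CAD; implied rate 0.8840 CAD/AUD


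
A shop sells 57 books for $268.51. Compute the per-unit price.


Unit rate = total / quantity
= 268.51 / 57
= $4.71 per unit

$4.71 per unit


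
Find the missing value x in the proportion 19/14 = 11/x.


Cross multiply: 19 × x = 14 × 11
19x = 154
x = 154 / 19
= 8.11

8.11


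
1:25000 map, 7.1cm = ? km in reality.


Real distance = map distance × scale
= 7.1cm × 25000
= 177500 cm = 1775.0 m
= 1.775 km

1.775 km


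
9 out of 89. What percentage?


Percentage = (part / whole) × 100
= (9 / 89) × 100
≈ 10.11%

10.11%


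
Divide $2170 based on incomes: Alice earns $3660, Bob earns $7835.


Total income = 3660 + 7835 = $11495
Alice: $2170 × 3660/11495 = $690.93
Bob: $2170 × 7835/11495 = $1479.07
= Alice: $690.93, Bob: $1479.07

Alice: $690.93, Bob: $1479.07


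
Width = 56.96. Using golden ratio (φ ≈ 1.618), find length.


φ = (1 + √5) / 2 ≈ 1.618
Length = width × φ = 56.96 × 1.618 = 92.16128
≈ 92.16

92.16


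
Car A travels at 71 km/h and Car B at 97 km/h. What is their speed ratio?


Ratio = 71:97
GCD = 1
Simplified = 71:97
Time ratio (same distance) = 97:71
Speed ratio = 71:97

71:97


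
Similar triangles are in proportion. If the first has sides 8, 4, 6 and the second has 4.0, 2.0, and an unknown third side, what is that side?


Scale factor = 4.0/8 = 0.5
Missing side = 6 × 0.5
= 3.0

3.0


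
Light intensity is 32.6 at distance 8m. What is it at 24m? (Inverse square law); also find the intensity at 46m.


I₁d₁² = I₂d₂²
I at 24m = 32.6 × (8/24)² = 32.6 × 64/576 = 2086.4/576 ≈ 3.6222
I at 46m = 32.6 × (8/46)² = 32.6 × 64/2116 = 2086.4/2116 ≈ 0.9860
= 3.6222 and 0.9860

3.6222 and 0.9860


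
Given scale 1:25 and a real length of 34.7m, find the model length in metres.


Model size = real / scale
= 34.7 / 25
= 1.3880 m

1.3880 m


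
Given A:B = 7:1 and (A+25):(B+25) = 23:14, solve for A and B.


Let A = 7k, B = 1k.
(7k + 25) / (1k + 25) = 23/14
Cross-multiply: 14(7k + 25) = 23(1k + 25)
98k + 350 = 23k + 575
98k - 23k = 575 - 350
75k = 225
k = 225/75 = 3
A = 7×3 = 21, B = 1×3 = 3
= A = 21, B = 3

A = 21, B = 3


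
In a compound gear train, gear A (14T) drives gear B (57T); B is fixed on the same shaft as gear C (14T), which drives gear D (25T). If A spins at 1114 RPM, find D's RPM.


Stage 1: RPM_B = RPM_A × t_A/t_B = 1114 × 14/57 = 15596/57 ≈ 273.61
B and C share a shaft → RPM_C = RPM_B
Stage 2: RPM_D = RPM_C × t_C/t_D = RPM_A × (t_A×t_C)/(t_B×t_D)
Overall ratio = (14×14)/(57×25) = 196/1425
RPM_D = 1114 × 196/1425 = 218344/1425
≈ 153.22 RPM

153.22 RPM


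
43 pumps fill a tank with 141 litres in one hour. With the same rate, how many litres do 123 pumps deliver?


Direct proportion: y/x = constant
k = 141/43 ≈ 3.2791
y₂ = k × 123 = 141 × 123 / 43 = 17343/43
≈ 403.33

403.33


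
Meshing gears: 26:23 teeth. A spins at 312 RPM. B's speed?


Gear ratio = 26:23 = 26:23
RPM_B = RPM_A × (teeth_A / teeth_B)
= 312 × (26/23)
= 352.7 RPM

352.7 RPM


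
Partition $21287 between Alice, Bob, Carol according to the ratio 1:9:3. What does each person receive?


Total parts = 1 + 9 + 3 = 13
Alice: 21287 × 1/13 = 1637.46
Bob: 21287 × 9/13 = 14737.15
Carol: 21287 × 3/13 = 4912.38
= Alice: $1637.46, Bob: $14737.15, Carol: $4912.38

Alice: $1637.46, Bob: $14737.15, Carol: $4912.38


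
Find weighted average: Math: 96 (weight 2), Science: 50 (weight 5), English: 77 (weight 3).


Numerator = 96×2 + 50×5 + 77×3
= 192 + 250 + 231
= 673
Total weight = 10
Weighted avg = 673/10
= 67.30

67.30


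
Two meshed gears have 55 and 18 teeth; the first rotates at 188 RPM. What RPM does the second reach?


Gear ratio = 55:18 = 55:18
RPM_B = RPM_A × (teeth_A / teeth_B)
= 188 × (55/18)
= 574.4 RPM

574.4 RPM


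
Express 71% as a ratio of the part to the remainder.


71% means 71 parts out of 100; remainder = 29
Part : remainder = 71:29
GCD = 1
= 71:29

71:29


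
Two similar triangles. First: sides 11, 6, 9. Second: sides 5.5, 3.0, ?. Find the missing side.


Scale factor = 5.5/11 = 0.5
Missing side = 9 × 0.5
= 4.5

4.5


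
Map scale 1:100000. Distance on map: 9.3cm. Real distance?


Real distance = map distance × scale
= 9.3cm × 100000
= 930000 cm = 9300.0 m
= 9.300 km

9.300 km


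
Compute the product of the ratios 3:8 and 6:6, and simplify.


Compound ratio = (3×6) : (8×6)
= 18:48
GCD = 6
= 3:8

3:8


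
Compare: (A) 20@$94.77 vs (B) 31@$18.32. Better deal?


Deal A: $94.77/20 = $4.7385/unit
Deal B: $18.32/31 = $0.5910/unit
B is cheaper per unit
= Deal B

Deal B


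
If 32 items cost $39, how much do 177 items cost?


Direct proportion: y/x = constant
k = 39/32 ≈ 1.2188
y₂ = k × 177 = 39 × 177 / 32 = 6903/32
≈ 215.72

215.72


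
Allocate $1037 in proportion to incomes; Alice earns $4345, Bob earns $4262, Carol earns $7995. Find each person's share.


Total income = 4345 + 4262 + 7995 = $16602
Alice: $1037 × 4345/16602 = $271.40
Bob: $1037 × 4262/16602 = $266.21
Carol: $1037 × 7995/16602 = $499.39
= Alice: $271.40, Bob: $266.21, Carol: $499.39

Alice: $271.40, Bob: $266.21, Carol: $499.39


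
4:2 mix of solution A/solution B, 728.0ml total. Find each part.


Total parts = 4 + 2 = 6
solution A: 728.0 × 4/6 = 485.3ml
solution B: 728.0 × 2/6 = 242.7ml
= 485.3ml and 242.7ml

485.3ml and 242.7ml


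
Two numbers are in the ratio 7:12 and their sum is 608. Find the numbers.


Let A = 7k, B = 12k.
7k + 12k = 608
19k = 608 → k = 608/19 = 32
A = 7×32 = 224, B = 12×32 = 384
= A = 224, B = 384

A = 224, B = 384


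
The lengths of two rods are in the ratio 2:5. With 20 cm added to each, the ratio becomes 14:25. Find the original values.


Let A = 2k, B = 5k.
(2k + 20) / (5k + 20) = 14/25
Cross-multiply: 25(2k + 20) = 14(5k + 20)
50k + 500 = 70k + 280
50k - 70k = 280 - 500
-20k = -220
k = -220/-20 = 11
A = 2×11 = 22, B = 5×11 = 55
= A = 22, B = 55

A = 22, B = 55


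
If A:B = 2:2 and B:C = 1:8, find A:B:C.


Match B: multiply A:B by 1 → 2:2
Multiply B:C by 2 → 2:16
Combined: 2:2:16
GCD = 2
= 1:1:8

1:1:8


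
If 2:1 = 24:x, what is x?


Cross multiply: 2 × x = 1 × 24
2x = 24
x = 24 / 2
= 12.00

12.00


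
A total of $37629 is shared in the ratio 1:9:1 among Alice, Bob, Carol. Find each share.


Total parts = 1 + 9 + 1 = 11
Alice: 37629 × 1/11 = 3420.82
Bob: 37629 × 9/11 = 30787.36
Carol: 37629 × 1/11 = 3420.82
= Alice: $3420.82, Bob: $30787.36, Carol: $3420.82

Alice: $3420.82, Bob: $30787.36, Carol: $3420.82


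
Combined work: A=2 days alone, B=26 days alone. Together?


Rate of A = 1/2 per day
Rate of B = 1/26 per day
Combined rate = 1/2 + 1/26 = 28/52 ≈ 0.5385 per day
Days = 1 / combined rate = 52/28
≈ 1.86 days

1.86 days


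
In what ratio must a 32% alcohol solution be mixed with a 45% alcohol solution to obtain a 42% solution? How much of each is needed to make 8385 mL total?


Let x parts of 32% mix with y parts of 45%.
32x + 45y = 42(x + y)
32x + 45y = 42x + 42y
x(32 - 42) = y(42 - 45)
x/y = (45 - 42)/(42 - 32) = 3/10
Simplify: 3:10
Total parts = 13; one part = 8385/13 = 645.00 mL
32% solution: 3×645.00 = 1935.00 mL
45% solution: 10×645.00 = 6450.00 mL
= ratio 3:10; 1935.00 mL and 6450.00 mL

ratio 3:10; 1935.00 mL and 6450.00 mL


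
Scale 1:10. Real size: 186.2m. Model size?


Model size = real / scale
= 186.2 / 10
= 18.6200 m

18.6200 m


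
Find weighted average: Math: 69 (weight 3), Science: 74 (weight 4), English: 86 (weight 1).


Numerator = 69×3 + 74×4 + 86×1
= 207 + 296 + 86
= 589
Total weight = 8
Weighted avg = 589/8
= 73.63

73.63


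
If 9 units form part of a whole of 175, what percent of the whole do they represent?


Percentage = (part / whole) × 100
= (9 / 175) × 100
≈ 5.14%

5.14%


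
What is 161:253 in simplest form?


GCD(161, 253) = 23
161/23 : 253/23
= 7:11

7:11


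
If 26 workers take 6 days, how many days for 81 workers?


Inverse proportion: x × y = constant
k = 26 × 6 = 156
y₂ = k / 81 = 156 / 81
= 1.93

1.93


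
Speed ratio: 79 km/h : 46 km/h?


Ratio = 79:46
GCD = 1
Simplified = 79:46
Time ratio (same distance) = 46:79
Speed ratio = 79:46

79:46


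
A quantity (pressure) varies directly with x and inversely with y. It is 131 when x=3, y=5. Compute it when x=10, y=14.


z = k·x/y
Solve for k using the known point: k = z·y/x = 131×5/3 = 655/3 ≈ 218.3333
Now evaluate at x=10, y=14:
z = k × 10 / 14 = (655 × 10) / (3 × 14) = 6550/42
≈ 155.9524

155.9524


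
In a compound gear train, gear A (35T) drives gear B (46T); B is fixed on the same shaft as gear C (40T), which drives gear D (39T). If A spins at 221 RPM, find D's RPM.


Stage 1: RPM_B = RPM_A × t_A/t_B = 221 × 35/46 = 7735/46 ≈ 168.15
B and C share a shaft → RPM_C = RPM_B
Stage 2: RPM_D = RPM_C × t_C/t_D = RPM_A × (t_A×t_C)/(t_B×t_D)
Overall ratio = (35×40)/(46×39) = 1400/1794
RPM_D = 221 × 1400/1794 = 309400/1794
≈ 172.46 RPM

172.46 RPM


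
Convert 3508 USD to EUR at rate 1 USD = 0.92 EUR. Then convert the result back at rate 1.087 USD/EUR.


Amount × rate = 3508 × 0.92 = 3227.36 EUR
Round-trip: 3227.36 × 1.087 = 3508.14 USD
= 3227.36 EUR, then 3508.14 USD

3227.36 EUR, then 3508.14 USD


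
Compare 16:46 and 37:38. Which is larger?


16/46 = 0.3478
37/38 = 0.9737
0.3478 < 0.9737, so 16:46 is less
= 37:38

37:38


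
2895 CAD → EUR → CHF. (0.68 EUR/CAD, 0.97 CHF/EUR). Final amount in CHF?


Step 1: 2895 CAD × 0.68 = 1968.60 EUR
Step 2: 1968.60 EUR × 0.97 = 1909.54 CHF
Implied rate CAD→CHF = 0.68 × 0.97 = 0.6596
= 1909.54 CHF

1909.54 CHF


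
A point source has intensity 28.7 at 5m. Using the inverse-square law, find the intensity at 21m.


I₁d₁² = I₂d₂²
I₂ = I₁ × (d₁/d₂)²
= 28.7 × (5/21)²
= 28.7 × 25/441
= 717.5/441
≈ 1.6270

1.6270


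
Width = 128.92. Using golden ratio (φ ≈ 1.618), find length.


φ = (1 + √5) / 2 ≈ 1.618
Length = width × φ = 128.92 × 1.618 = 208.59256
≈ 208.59

208.59


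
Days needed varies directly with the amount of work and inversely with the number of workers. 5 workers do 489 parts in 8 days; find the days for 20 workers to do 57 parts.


Days ∝ work / workers, so d₂ = d₁ × (m₁/m₂) × (w₂/w₁)
Workers factor (inverse): 5/20 = 0.2500
Work factor (direct): 57/489 ≈ 0.1166
d₂ = 8 × 5/20 × 57/489 = (8 × 5 × 57) / (20 × 489) = 2280/9780
≈ 0.23 days

0.23 days


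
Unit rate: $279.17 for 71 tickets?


Unit rate = total / quantity
= 279.17 / 71
= $3.93 per unit

$3.93 per unit


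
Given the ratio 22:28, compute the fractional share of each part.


Total parts = 22 + 28 = 50
First part: 22/50 = 11/25
Second part: 28/50 = 14/25
= 11/25 and 14/25

11/25 and 14/25


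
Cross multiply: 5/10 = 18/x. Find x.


Cross multiply: 5 × x = 10 × 18
5x = 180
x = 180 / 5
= 36.00

36.00


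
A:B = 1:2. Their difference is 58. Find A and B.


Let A = 1k, B = 2k.
2k - 1k = 58
1k = 58 → k = 58/1 = 58
A = 1×58 = 58, B = 2×58 = 116
= A = 58, B = 116

A = 58, B = 116


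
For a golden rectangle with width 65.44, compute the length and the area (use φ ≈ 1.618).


φ = (1 + √5) / 2 ≈ 1.618
Length = width × φ = 65.44 × 1.618 = 105.88192
≈ 105.88
Area = width × length = 65.44 × 105.88192 = 6928.9128448 ≈ 6928.91
= Length: 105.88, Area: 6928.91

Length: 105.88, Area: 6928.91


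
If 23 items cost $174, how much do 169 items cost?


Direct proportion: y/x = constant
k = 174/23 ≈ 7.5652
y₂ = k × 169 = 174 × 169 / 23 = 29406/23
≈ 1278.52

1278.52


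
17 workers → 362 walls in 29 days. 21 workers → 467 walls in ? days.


Days ∝ work / workers, so d₂ = d₁ × (m₁/m₂) × (w₂/w₁)
Workers factor (inverse): 17/21 ≈ 0.8095
Work factor (direct): 467/362 ≈ 1.2901
d₂ = 29 × 17/21 × 467/362 = (29 × 17 × 467) / (21 × 362) = 230231/7602
≈ 30.29 days

30.29 days


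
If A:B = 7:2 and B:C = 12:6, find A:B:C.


Match B: multiply A:B by 12 → 84:24
Multiply B:C by 2 → 24:12
Combined: 84:24:12
GCD = 12
= 7:2:1

7:2:1


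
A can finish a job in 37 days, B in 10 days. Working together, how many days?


Rate of A = 1/37 per day
Rate of B = 1/10 per day
Combined rate = 1/37 + 1/10 = 47/370 ≈ 0.1270 per day
Days = 1 / combined rate = 370/47
≈ 7.87 days

7.87 days


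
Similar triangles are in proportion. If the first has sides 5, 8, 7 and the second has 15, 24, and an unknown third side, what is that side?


Scale factor = 15/5 = 3
Missing side = 7 × 3
= 21.0

21.0


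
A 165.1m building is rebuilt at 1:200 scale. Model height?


Model size = real / scale
= 165.1 / 200
= 0.8255 m

0.8255 m


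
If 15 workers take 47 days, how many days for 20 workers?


Inverse proportion: x × y = constant
k = 15 × 47 = 705
y₂ = k / 20 = 705 / 20
= 35.25

35.25


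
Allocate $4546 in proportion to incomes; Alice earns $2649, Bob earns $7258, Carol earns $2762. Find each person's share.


Total income = 2649 + 7258 + 2762 = $12669
Alice: $4546 × 2649/12669 = $950.54
Bob: $4546 × 7258/12669 = $2604.38
Carol: $4546 × 2762/12669 = $991.08
= Alice: $950.54, Bob: $2604.38, Carol: $991.08

Alice: $950.54, Bob: $2604.38, Carol: $991.08


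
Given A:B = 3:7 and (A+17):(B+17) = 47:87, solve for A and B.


Let A = 3k, B = 7k.
(3k + 17) / (7k + 17) = 47/87
Cross-multiply: 87(3k + 17) = 47(7k + 17)
261k + 1479 = 329k + 799
261k - 329k = 799 - 1479
-68k = -680
k = -680/-68 = 10
A = 3×10 = 30, B = 7×10 = 70
= A = 30, B = 70

A = 30, B = 70


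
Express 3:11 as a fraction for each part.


Total parts = 3 + 11 = 14
First part: 3/14 = 3/14
Second part: 11/14 = 11/14
= 3/14 and 11/14

3/14 and 11/14


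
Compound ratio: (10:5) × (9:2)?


Compound ratio = (10×9) : (5×2)
= 90:10
GCD = 10
= 9:1

9:1


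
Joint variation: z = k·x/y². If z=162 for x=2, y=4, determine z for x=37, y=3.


z = k·x/y²
Solve for k using the known point: k = z·y²/x = 162×16/2 = 2592/2 = 1296.0000
Now evaluate at x=37, y=3:
z = k × 37 / 9 = (2592 × 37) / (2 × 9) = 95904/18
= 5328.0000

5328.0000


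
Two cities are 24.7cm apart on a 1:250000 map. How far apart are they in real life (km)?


Real distance = map distance × scale
= 24.7cm × 250000
= 6175000 cm = 61750.0 m
= 61.750 km

61.750 km


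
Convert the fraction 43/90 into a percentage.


Percentage = (part / whole) × 100
= (43 / 90) × 100
≈ 47.78%

47.78%


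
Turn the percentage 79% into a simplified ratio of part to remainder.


79% means 79 parts out of 100; remainder = 21
Part : remainder = 79:21
GCD = 1
= 79:21

79:21


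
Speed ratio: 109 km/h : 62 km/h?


Ratio = 109:62
GCD = 1
Simplified = 109:62
Time ratio (same distance) = 62:109
Speed ratio = 109:62

109:62


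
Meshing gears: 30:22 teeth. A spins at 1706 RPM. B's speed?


Gear ratio = 30:22 = 15:11
RPM_B = RPM_A × (teeth_A / teeth_B)
= 1706 × (30/22)
= 2326.4 RPM

2326.4 RPM


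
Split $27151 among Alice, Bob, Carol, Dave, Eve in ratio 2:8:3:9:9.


Total parts = 2 + 8 + 3 + 9 + 9 = 31
Alice: 27151 × 2/31 = 1751.68
Bob: 27151 × 8/31 = 7006.71
Carol: 27151 × 3/31 = 2627.52
Dave: 27151 × 9/31 = 7882.55
Eve: 27151 × 9/31 = 7882.55
= Alice: $1751.68, Bob: $7006.71, Carol: $2627.52, Dave: $7882.55, Eve: $7882.55

Alice: $1751.68, Bob: $7006.71, Carol: $2627.52, Dave: $7882.55, Eve: $7882.55


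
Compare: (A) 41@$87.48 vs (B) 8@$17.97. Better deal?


Deal A: $87.48/41 = $2.1337/unit
Deal B: $17.97/8 = $2.2463/unit
A is cheaper per unit
= Deal A

Deal A


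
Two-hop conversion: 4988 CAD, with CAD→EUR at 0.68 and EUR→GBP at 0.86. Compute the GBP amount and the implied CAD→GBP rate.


Step 1: 4988 CAD × 0.68 = 3391.84 EUR
Step 2: 3391.84 EUR × 0.86 = 2916.98 GBP
Implied rate CAD→GBP = 0.68 × 0.86 = 0.5848
= 2916.98 GBP; implied rate 0.5848 GBP/CAD

2916.98 GBP; implied rate 0.5848 GBP/CAD


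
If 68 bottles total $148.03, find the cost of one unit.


Unit rate = total / quantity
= 148.03 / 68
= $2.18 per unit

$2.18 per unit


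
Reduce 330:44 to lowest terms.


GCD(330, 44) = 22
330/22 : 44/22
= 15:2

15:2


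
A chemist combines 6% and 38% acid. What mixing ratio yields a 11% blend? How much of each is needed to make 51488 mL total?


Let x parts of 6% mix with y parts of 38%.
6x + 38y = 11(x + y)
6x + 38y = 11x + 11y
x(6 - 11) = y(11 - 38)
x/y = (38 - 11)/(11 - 6) = 27/5
Simplify: 27:5
Total parts = 32; one part = 51488/32 = 1609.00 mL
6% solution: 27×1609.00 = 43443.00 mL
38% solution: 5×1609.00 = 8045.00 mL
= ratio 27:5; 43443.00 mL and 8045.00 mL

ratio 27:5; 43443.00 mL and 8045.00 mL


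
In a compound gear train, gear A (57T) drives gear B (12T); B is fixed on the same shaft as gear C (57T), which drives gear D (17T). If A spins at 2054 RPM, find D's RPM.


Stage 1: RPM_B = RPM_A × t_A/t_B = 2054 × 57/12 = 117078/12 = 9756.50
B and C share a shaft → RPM_C = RPM_B
Stage 2: RPM_D = RPM_C × t_C/t_D = RPM_A × (t_A×t_C)/(t_B×t_D)
Overall ratio = (57×57)/(12×17) = 3249/204
RPM_D = 2054 × 3249/204 = 6673446/204
≈ 32712.97 RPM

32712.97 RPM


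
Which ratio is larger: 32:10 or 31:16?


32/10 = 3.2000
31/16 = 1.9375
3.2000 > 1.9375, so 32:10 is greater
= 32:10

32:10


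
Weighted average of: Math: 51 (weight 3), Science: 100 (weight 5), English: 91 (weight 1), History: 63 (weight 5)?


Numerator = 51×3 + 100×5 + 91×1 + 63×5
= 153 + 500 + 91 + 315
= 1059
Total weight = 14
Weighted avg = 1059/14
= 75.64

75.64


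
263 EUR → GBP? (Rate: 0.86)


Amount × rate = 263 × 0.86
= 226.18 GBP

226.18 GBP


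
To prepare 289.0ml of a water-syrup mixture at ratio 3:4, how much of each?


Total parts = 3 + 4 = 7
water: 289.0 × 3/7 = 123.9ml
syrup: 289.0 × 4/7 = 165.1ml
= 123.9ml and 165.1ml

123.9ml and 165.1ml


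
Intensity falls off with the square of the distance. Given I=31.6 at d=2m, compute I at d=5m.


I₁d₁² = I₂d₂²
I₂ = I₁ × (d₁/d₂)²
= 31.6 × (2/5)²
= 31.6 × 4/25
= 126.4/25
= 5.0560

5.0560


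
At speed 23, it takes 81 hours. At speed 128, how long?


Inverse proportion: x × y = constant
k = 23 × 81 = 1863
y₂ = k / 128 = 1863 / 128
= 14.55

14.55


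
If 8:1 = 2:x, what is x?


Cross multiply: 8 × x = 1 × 2
8x = 2
x = 2 / 8
= 0.25

0.25


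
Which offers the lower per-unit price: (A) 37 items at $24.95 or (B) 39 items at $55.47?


Deal A: $24.95/37 = $0.6743/unit
Deal B: $55.47/39 = $1.4223/unit
A is cheaper per unit
= Deal A

Deal A


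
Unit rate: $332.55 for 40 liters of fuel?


Unit rate = total / quantity
= 332.55 / 40
= $8.31 per unit

$8.31 per unit


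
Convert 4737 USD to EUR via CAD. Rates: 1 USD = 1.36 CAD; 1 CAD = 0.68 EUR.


Step 1: 4737 USD × 1.36 = 6442.32 CAD
Step 2: 6442.32 CAD × 0.68 = 4380.78 EUR
Implied rate USD→EUR = 1.36 × 0.68 = 0.9248
= 4380.78 EUR

4380.78 EUR


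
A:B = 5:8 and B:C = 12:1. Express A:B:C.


Match B: multiply A:B by 12 → 60:96
Multiply B:C by 8 → 96:8
Combined: 60:96:8
GCD = 4
= 15:24:2

15:24:2


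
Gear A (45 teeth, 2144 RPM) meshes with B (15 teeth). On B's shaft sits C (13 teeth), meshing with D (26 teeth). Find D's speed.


Stage 1: RPM_B = RPM_A × t_A/t_B = 2144 × 45/15 = 96480/15 = 6432.00
B and C share a shaft → RPM_C = RPM_B
Stage 2: RPM_D = RPM_C × t_C/t_D = RPM_A × (t_A×t_C)/(t_B×t_D)
Overall ratio = (45×13)/(15×26) = 585/390
RPM_D = 2144 × 585/390 = 1254240/390
= 3216.00 RPM

3216.00 RPM


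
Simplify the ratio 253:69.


GCD(253, 69) = 23
253/23 : 69/23
= 11:3

11:3


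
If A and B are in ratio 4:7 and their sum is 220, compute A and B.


Let A = 4k, B = 7k.
4k + 7k = 220
11k = 220 → k = 220/11 = 20
A = 4×20 = 80, B = 7×20 = 140
= A = 80, B = 140

A = 80, B = 140


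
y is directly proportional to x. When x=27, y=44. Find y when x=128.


Direct proportion: y/x = constant
k = 44/27 ≈ 1.6296
y₂ = k × 128 = 44 × 128 / 27 = 5632/27
≈ 208.59

208.59


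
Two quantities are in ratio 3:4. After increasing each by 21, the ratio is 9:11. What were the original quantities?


Let A = 3k, B = 4k.
(3k + 21) / (4k + 21) = 9/11
Cross-multiply: 11(3k + 21) = 9(4k + 21)
33k + 231 = 36k + 189
33k - 36k = 189 - 231
-3k = -42
k = -42/-3 = 14
A = 3×14 = 42, B = 4×14 = 56
= A = 42, B = 56

A = 42, B = 56


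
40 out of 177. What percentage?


Percentage = (part / whole) × 100
= (40 / 177) × 100
≈ 22.60%

22.60%


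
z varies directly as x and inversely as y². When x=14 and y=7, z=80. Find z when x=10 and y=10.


z = k·x/y²
Solve for k using the known point: k = z·y²/x = 80×49/14 = 3920/14 = 280.0000
Now evaluate at x=10, y=10:
z = k × 10 / 100 = (3920 × 10) / (14 × 100) = 39200/1400
= 28.0000

28.0000


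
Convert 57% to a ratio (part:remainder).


57% means 57 parts out of 100; remainder = 43
Part : remainder = 57:43
GCD = 1
= 57:43

57:43


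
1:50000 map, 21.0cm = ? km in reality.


Real distance = map distance × scale
= 21.0cm × 50000
= 1050000 cm = 10500.0 m
= 10.500 km

10.500 km


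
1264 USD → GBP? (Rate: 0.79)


Amount × rate = 1264 × 0.79
= 998.56 GBP

998.56 GBP


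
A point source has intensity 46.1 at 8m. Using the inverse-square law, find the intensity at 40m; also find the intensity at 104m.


I₁d₁² = I₂d₂²
I at 40m = 46.1 × (8/40)² = 46.1 × 64/1600 = 2950.4/1600 = 1.8440
I at 104m = 46.1 × (8/104)² = 46.1 × 64/10816 = 2950.4/10816 ≈ 0.2728
= 1.8440 and 0.2728

1.8440 and 0.2728


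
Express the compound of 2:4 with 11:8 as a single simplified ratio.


Compound ratio = (2×11) : (4×8)
= 22:32
GCD = 2
= 11:16

11:16


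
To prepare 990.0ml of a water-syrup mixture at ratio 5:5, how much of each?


Total parts = 5 + 5 = 10
water: 990.0 × 5/10 = 495.0ml
syrup: 990.0 × 5/10 = 495.0ml
= 495.0ml and 495.0ml

495.0ml and 495.0ml


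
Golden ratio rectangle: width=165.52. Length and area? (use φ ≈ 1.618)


φ = (1 + √5) / 2 ≈ 1.618
Length = width × φ = 165.52 × 1.618 = 267.81136
≈ 267.81
Area = width × length = 165.52 × 267.81136 = 44328.1363072 ≈ 44328.14
= Length: 267.81, Area: 44328.14

Length: 267.81, Area: 44328.14


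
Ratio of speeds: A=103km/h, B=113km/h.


Ratio = 103:113
GCD = 1
Simplified = 103:113
Time ratio (same distance) = 113:103
Speed ratio = 103:113

103:113


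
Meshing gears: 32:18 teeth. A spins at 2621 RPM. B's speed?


Gear ratio = 32:18 = 16:9
RPM_B = RPM_A × (teeth_A / teeth_B)
= 2621 × (32/18)
= 4659.6 RPM

4659.6 RPM


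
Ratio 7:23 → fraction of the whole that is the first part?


Total parts = 7 + 23 = 30
First part: 7/30 = 7/30
= 7/30

7/30


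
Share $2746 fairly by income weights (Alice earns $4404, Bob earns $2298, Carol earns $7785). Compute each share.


Total income = 4404 + 2298 + 7785 = $14487
Alice: $2746 × 4404/14487 = $834.77
Bob: $2746 × 2298/14487 = $435.58
Carol: $2746 × 7785/14487 = $1475.64
= Alice: $834.77, Bob: $435.58, Carol: $1475.64

Alice: $834.77, Bob: $435.58, Carol: $1475.64


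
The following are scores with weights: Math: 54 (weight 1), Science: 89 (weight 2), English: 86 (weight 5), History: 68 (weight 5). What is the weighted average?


Numerator = 54×1 + 89×2 + 86×5 + 68×5
= 54 + 178 + 430 + 340
= 1002
Total weight = 13
Weighted avg = 1002/13
= 77.08

77.08


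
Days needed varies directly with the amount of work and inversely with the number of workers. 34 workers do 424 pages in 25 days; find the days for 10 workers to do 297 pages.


Days ∝ work / workers, so d₂ = d₁ × (m₁/m₂) × (w₂/w₁)
Workers factor (inverse): 34/10 = 3.4000
Work factor (direct): 297/424 ≈ 0.7005
d₂ = 25 × 34/10 × 297/424 = (25 × 34 × 297) / (10 × 424) = 252450/4240
≈ 59.54 days

59.54 days


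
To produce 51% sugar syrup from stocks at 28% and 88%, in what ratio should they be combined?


Let x parts of 28% mix with y parts of 88%.
28x + 88y = 51(x + y)
28x + 88y = 51x + 51y
x(28 - 51) = y(51 - 88)
x/y = (88 - 51)/(51 - 28) = 37/23
Simplify: 37:23
= 37:23

37:23


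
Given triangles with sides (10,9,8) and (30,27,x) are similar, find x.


Scale factor = 30/10 = 3
Missing side = 8 × 3
= 24.0

24.0


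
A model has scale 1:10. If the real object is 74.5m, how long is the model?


Model size = real / scale
= 74.5 / 10
= 7.4500 m

7.4500 m


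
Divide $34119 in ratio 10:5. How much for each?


Total parts = 10 + 5 = 15
Part 1: 34119 × 10/15 = 22746.00
Part 2: 34119 × 5/15 = 11373.00
= Part 1: $22746.00, Part 2: $11373.00

Part 1: $22746.00, Part 2: $11373.00


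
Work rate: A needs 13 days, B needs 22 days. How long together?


Rate of A = 1/13 per day
Rate of B = 1/22 per day
Combined rate = 1/13 + 1/22 = 35/286 ≈ 0.1224 per day
Days = 1 / combined rate = 286/35
≈ 8.17 days

8.17 days


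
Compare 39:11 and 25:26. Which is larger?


39/11 = 3.5455
25/26 = 0.9615
3.5455 > 0.9615, so 39:11 is greater
= 39:11

39:11


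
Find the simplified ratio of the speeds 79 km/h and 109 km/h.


Ratio = 79:109
GCD = 1
Simplified = 79:109
Time ratio (same distance) = 109:79
Speed ratio = 79:109

79:109


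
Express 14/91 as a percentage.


Percentage = (part / whole) × 100
= (14 / 91) × 100
≈ 15.38%

15.38%


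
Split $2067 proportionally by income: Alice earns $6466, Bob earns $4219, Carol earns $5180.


Total income = 6466 + 4219 + 5180 = $15865
Alice: $2067 × 6466/15865 = $842.43
Bob: $2067 × 4219/15865 = $549.68
Carol: $2067 × 5180/15865 = $674.89
= Alice: $842.43, Bob: $549.68, Carol: $674.89

Alice: $842.43, Bob: $549.68, Carol: $674.89


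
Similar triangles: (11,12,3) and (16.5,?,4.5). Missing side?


Scale factor = 16.5/11 = 1.5
Missing side = 12 × 1.5
= 18.0

18.0


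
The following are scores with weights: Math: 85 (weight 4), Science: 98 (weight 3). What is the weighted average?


Numerator = 85×4 + 98×3
= 340 + 294
= 634
Total weight = 7
Weighted avg = 634/7
= 90.57

90.57


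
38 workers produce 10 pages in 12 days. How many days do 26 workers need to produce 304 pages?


Days ∝ work / workers, so d₂ = d₁ × (m₁/m₂) × (w₂/w₁)
Workers factor (inverse): 38/26 ≈ 1.4615
Work factor (direct): 304/10 = 30.4000
d₂ = 12 × 38/26 × 304/10 = (12 × 38 × 304) / (26 × 10) = 138624/260
≈ 533.17 days

533.17 days


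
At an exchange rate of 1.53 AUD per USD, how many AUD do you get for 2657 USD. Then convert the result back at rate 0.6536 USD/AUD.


Amount × rate = 2657 × 1.53 = 4065.21 AUD
Round-trip: 4065.21 × 0.6536 = 2657.02 USD
= 4065.21 AUD, then 2657.02 USD

4065.21 AUD, then 2657.02 USD


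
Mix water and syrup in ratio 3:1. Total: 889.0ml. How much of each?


Total parts = 3 + 1 = 4
water: 889.0 × 3/4 = 666.8ml
syrup: 889.0 × 1/4 = 222.3ml
= 666.8ml and 222.3ml

666.8ml and 222.3ml


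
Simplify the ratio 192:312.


GCD(192, 312) = 24
192/24 : 312/24
= 8:13

8:13


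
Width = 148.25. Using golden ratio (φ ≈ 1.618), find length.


φ = (1 + √5) / 2 ≈ 1.618
Length = width × φ = 148.25 × 1.618 = 239.8685
≈ 239.87

239.87


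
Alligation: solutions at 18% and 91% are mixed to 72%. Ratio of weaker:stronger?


Let x parts of 18% mix with y parts of 91%.
18x + 91y = 72(x + y)
18x + 91y = 72x + 72y
x(18 - 72) = y(72 - 91)
x/y = (91 - 72)/(72 - 18) = 19/54
Simplify: 19:54
= 19:54

19:54


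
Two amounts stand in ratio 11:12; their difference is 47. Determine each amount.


Let A = 11k, B = 12k.
12k - 11k = 47
1k = 47 → k = 47/1 = 47
A = 11×47 = 517, B = 12×47 = 564
= A = 517, B = 564

A = 517, B = 564


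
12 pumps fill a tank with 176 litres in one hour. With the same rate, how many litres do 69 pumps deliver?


Direct proportion: y/x = constant
k = 176/12 ≈ 14.6667
y₂ = k × 69 = 176 × 69 / 12 = 12144/12
= 1012.00

1012.00


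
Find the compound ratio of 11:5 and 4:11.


Compound ratio = (11×4) : (5×11)
= 44:55
GCD = 11
= 4:5

4:5


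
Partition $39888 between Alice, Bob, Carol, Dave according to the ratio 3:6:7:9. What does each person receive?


Total parts = 3 + 6 + 7 + 9 = 25
Alice: 39888 × 3/25 = 4786.56
Bob: 39888 × 6/25 = 9573.12
Carol: 39888 × 7/25 = 11168.64
Dave: 39888 × 9/25 = 14359.68
= Alice: $4786.56, Bob: $9573.12, Carol: $11168.64, Dave: $14359.68

Alice: $4786.56, Bob: $9573.12, Carol: $11168.64, Dave: $14359.68


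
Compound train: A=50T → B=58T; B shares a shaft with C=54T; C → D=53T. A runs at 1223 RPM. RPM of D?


Stage 1: RPM_B = RPM_A × t_A/t_B = 1223 × 50/58 = 61150/58 ≈ 1054.31
B and C share a shaft → RPM_C = RPM_B
Stage 2: RPM_D = RPM_C × t_C/t_D = RPM_A × (t_A×t_C)/(t_B×t_D)
Overall ratio = (50×54)/(58×53) = 2700/3074
RPM_D = 1223 × 2700/3074 = 3302100/3074
≈ 1074.20 RPM

1074.20 RPM


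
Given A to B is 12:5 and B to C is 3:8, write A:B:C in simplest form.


Match B: multiply A:B by 3 → 36:15
Multiply B:C by 5 → 15:40
Combined: 36:15:40
GCD = 1
= 36:15:40

36:15:40


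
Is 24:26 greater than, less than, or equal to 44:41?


24/26 = 0.9231
44/41 = 1.0732
0.9231 < 1.0732, so 24:26 is less
= less than

less than


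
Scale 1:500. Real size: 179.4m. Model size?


Model size = real / scale
= 179.4 / 500
= 0.3588 m

0.3588 m


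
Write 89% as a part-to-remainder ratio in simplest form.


89% means 89 parts out of 100; remainder = 11
Part : remainder = 89:11
GCD = 1
= 89:11

89:11


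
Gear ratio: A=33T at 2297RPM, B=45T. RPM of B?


Gear ratio = 33:45 = 11:15
RPM_B = RPM_A × (teeth_A / teeth_B)
= 2297 × (33/45)
= 1684.5 RPM

1684.5 RPM


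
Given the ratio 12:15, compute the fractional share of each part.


Total parts = 12 + 15 = 27
First part: 12/27 = 4/9
Second part: 15/27 = 5/9
= 4/9 and 5/9

4/9 and 5/9


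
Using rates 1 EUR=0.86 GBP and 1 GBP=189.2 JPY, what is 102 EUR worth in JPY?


Step 1: 102 EUR × 0.86 = 87.72 GBP
Step 2: 87.72 GBP × 189.2 = 16596.62 JPY
Implied rate EUR→JPY = 0.86 × 189.2 = 162.7120
= 16596.62 JPY

16596.62 JPY


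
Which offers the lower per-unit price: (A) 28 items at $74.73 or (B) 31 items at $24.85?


Deal A: $74.73/28 = $2.6689/unit
Deal B: $24.85/31 = $0.8016/unit
B is cheaper per unit
= Deal B

Deal B


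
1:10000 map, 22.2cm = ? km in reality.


Real distance = map distance × scale
= 22.2cm × 10000
= 222000 cm = 2220.0 m
= 2.220 km

2.220 km


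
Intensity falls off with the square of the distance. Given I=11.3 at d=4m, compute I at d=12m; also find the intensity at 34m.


I₁d₁² = I₂d₂²
I at 12m = 11.3 × (4/12)² = 11.3 × 16/144 = 180.8/144 ≈ 1.2556
I at 34m = 11.3 × (4/34)² = 11.3 × 16/1156 = 180.8/1156 ≈ 0.1564
= 1.2556 and 0.1564

1.2556 and 0.1564


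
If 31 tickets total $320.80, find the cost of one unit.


Unit rate = total / quantity
= 320.80 / 31
= $10.35 per unit

$10.35 per unit


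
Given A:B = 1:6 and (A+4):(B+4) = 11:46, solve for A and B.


Let A = 1k, B = 6k.
(1k + 4) / (6k + 4) = 11/46
Cross-multiply: 46(1k + 4) = 11(6k + 4)
46k + 184 = 66k + 44
46k - 66k = 44 - 184
-20k = -140
k = -140/-20 = 7
A = 1×7 = 7, B = 6×7 = 42
= A = 7, B = 42

A = 7, B = 42


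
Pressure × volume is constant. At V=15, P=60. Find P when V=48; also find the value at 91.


Inverse proportion: x × y = constant
k = 15 × 60 = 900
At x=48: k/48 = 18.75
At x=91: k/91 = 9.89
= 18.75 and 9.89

18.75 and 9.89


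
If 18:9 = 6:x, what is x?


Cross multiply: 18 × x = 9 × 6
18x = 54
x = 54 / 18
= 3.00

3.00


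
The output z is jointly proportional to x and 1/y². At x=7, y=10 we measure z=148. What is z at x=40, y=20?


z = k·x/y²
Solve for k using the known point: k = z·y²/x = 148×100/7 = 14800/7 ≈ 2114.2857
Now evaluate at x=40, y=20:
z = k × 40 / 400 = (14800 × 40) / (7 × 400) = 592000/2800
≈ 211.4286

211.4286


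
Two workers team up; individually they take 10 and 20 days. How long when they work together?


Rate of A = 1/10 per day
Rate of B = 1/20 per day
Combined rate = 1/10 + 1/20 = 30/200 = 0.1500 per day
Days = 1 / combined rate = 200/30
≈ 6.67 days

6.67 days


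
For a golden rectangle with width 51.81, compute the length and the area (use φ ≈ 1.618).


φ = (1 + √5) / 2 ≈ 1.618
Length = width × φ = 51.81 × 1.618 = 83.82858
≈ 83.83
Area = width × length = 51.81 × 83.82858 = 4343.1587298 ≈ 4343.16
= Length: 83.83, Area: 4343.16

Length: 83.83, Area: 4343.16


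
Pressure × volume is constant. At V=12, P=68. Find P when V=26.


Inverse proportion: x × y = constant
k = 12 × 68 = 816
y₂ = k / 26 = 816 / 26
= 31.38

31.38


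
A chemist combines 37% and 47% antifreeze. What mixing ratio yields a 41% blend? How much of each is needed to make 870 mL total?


Let x parts of 37% mix with y parts of 47%.
37x + 47y = 41(x + y)
37x + 47y = 41x + 41y
x(37 - 41) = y(41 - 47)
x/y = (47 - 41)/(41 - 37) = 6/4
Simplify: 3:2
Total parts = 5; one part = 870/5 = 174.00 mL
37% solution: 3×174.00 = 522.00 mL
47% solution: 2×174.00 = 348.00 mL
= ratio 3:2; 522.00 mL and 348.00 mL

ratio 3:2; 522.00 mL and 348.00 mL


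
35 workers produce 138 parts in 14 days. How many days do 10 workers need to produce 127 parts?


Days ∝ work / workers, so d₂ = d₁ × (m₁/m₂) × (w₂/w₁)
Workers factor (inverse): 35/10 = 3.5000
Work factor (direct): 127/138 ≈ 0.9203
d₂ = 14 × 35/10 × 127/138 = (14 × 35 × 127) / (10 × 138) = 62230/1380
≈ 45.09 days

45.09 days
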